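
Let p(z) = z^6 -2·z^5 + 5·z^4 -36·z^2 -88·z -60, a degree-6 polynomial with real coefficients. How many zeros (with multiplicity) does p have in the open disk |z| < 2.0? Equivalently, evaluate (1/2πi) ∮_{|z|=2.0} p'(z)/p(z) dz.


The zeros of p are: -1, (-1 + 1i), (-1 - 1i), 3, (1 + 3i), (1 - 3i).
Their magnitudes are: 1, 1.414, 1.414, 3, 3.162, 3.162.
Zeros with |z| < R = 2.0: -1, (-1 + 1i), (-1 - 1i).
Count = 3.
By the argument principle, (1/2πi) ∮_{|z|=R} p'(z)/p(z) dz equals exactly this count.

Number of zeros inside |z| < 2.0: 3.


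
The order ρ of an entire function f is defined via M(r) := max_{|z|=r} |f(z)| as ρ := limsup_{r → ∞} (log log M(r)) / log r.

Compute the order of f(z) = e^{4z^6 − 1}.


|e^{4z^6 − 1}| = e^{Re(4·z^6) + -1} ≤ e^{4|z|^6 + -1} = e^{4r^6 + -1} on |z| = r, so ρ ≤ 6. Choosing z on |z|=r so that 4·z^6 is real positive (always possible by picking arg z appropriately) gives |f(z)| = e^{4r^6 + -1}, matching the bound. The additive constant -1 does not affect log log M(r) ~ 6·log r. Hence ρ = 6.
Therefore ρ = 6.

Order ρ = 6.


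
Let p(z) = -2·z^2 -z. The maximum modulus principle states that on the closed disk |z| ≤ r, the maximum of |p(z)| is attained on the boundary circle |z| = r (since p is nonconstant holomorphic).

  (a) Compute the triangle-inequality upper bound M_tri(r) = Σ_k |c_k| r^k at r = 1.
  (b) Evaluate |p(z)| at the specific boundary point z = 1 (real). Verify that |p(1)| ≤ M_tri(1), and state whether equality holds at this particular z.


Coefficients: c_0 = 0, c_1 = -1, c_2 = -2. Radius r = 1.
Part (a). Triangle bound: M_tri(r) = Σ_k |c_k| r^k
  = |0|·1^0 + |-1|·1^1 + |-2|·1^2
  = 0 + 1 + 2 = 3.
This bounds M(r) := max_{|z|=r} |p(z)| from above; equality holds iff all terms c_k z^k can be made to align in phase at a single z on |z|=r.
Part (b). At z = 1 (real, on the circle |z| = r):
  p(1) = (0)·1^0 + (-1)·1^1 + (-2)·1^2 = -3.
  |p(1)| = 3.
Since all nonzero coefficients share the same sign, |p(1)| = 3 = M_tri(1); the triangle bound is attained at z = 1, so in fact M(r) = 3.

M_tri(1) = 3; |p(1)| = 3; equality at z=1: yes.


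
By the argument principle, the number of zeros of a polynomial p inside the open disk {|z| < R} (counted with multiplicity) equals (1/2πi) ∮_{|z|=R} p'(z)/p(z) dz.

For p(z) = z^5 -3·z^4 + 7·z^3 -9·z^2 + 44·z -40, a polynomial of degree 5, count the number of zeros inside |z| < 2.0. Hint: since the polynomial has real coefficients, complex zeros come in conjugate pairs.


The zeros of p are: (-1 + 2i), (-1 - 2i), 1, (2 + 2i), (2 - 2i).
Their magnitudes are: 2.236, 2.236, 1, 2.828, 2.828.
Zeros with |z| < R = 2.0: 1.
Count = 1.
By the argument principle, (1/2πi) ∮_{|z|=R} p'(z)/p(z) dz equals exactly this count.

Number of zeros inside |z| < 2.0: 1.


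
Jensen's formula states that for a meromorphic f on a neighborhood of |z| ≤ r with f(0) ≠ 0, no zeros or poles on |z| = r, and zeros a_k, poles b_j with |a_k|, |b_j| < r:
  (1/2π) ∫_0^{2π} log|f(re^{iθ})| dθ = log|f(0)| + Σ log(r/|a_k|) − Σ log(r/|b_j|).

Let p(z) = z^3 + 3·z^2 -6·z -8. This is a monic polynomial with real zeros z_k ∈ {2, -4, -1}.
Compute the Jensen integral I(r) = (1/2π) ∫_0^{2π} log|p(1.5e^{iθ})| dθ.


Zeros: -4, -1, 2; r = 1.5.
Inside |z| < r: -1. Outside (|z| ≥ r): -4, 2.
p(0) = -8, so log|p(0)| = log(8) = 2.0794.
Apply Jensen: I(r) = log|p(0)| + Σ_k log(r/|z_k|), summed over zeros inside |z| < r.
  log(r/|z_k|) for z_k = -1: log(1.5/1) = 0.4055
  Outside zeros (-4, 2) contribute nothing to the Jensen sum.
Sum over inside zeros: 0.4055.
I(r) = log|p(0)| + (inside sum) = 2.0794 + 0.4055 = 2.4849.
Note: since some zeros are outside |z| ≤ r, the simplified n·log(r) form does NOT apply — only the inside zeros contribute.

I(r) ≈ 2.4849.


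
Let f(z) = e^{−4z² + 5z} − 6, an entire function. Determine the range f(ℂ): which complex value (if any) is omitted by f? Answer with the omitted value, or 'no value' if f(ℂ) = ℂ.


Little Picard bounds the complement of f(ℂ) to at most one point.
The exponent g(z) = −4z² + 5z is a nonconstant polynomial, hence surjective onto ℂ. So e^{g(z)} takes every value in {e^w : w ∈ ℂ} = ℂ ∖ {0}. Adding -6 shifts the range to ℂ ∖ {-6}. f omits exactly -6.

Omitted value: -6.


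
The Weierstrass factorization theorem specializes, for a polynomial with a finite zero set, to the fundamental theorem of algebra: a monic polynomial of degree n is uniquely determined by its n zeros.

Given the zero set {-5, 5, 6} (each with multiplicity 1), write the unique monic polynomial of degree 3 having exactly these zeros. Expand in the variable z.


The polynomial is p(z) = ∏_{α ∈ S} (z − α), where S = {-5, 5, 6}.
Expanding the product yields: p(z) = z^3 -6·z^2 -25·z + 150.
The resulting polynomial has degree 3 and real coefficients as required.

p(z) = z^3 -6·z^2 -25·z + 150.


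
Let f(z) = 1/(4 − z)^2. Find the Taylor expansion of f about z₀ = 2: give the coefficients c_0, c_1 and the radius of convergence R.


Let w = z − z₀, so z = z₀ + w.
Then 4 − z = 4 − (z₀ + w) = (4 − z₀) − w = 2 − w.
f(z) = 1/(2 − w)^2 = (1/(2)^2) · (1 − w/(2))^{−2}.
By the binomial series (1−u)^{−2} = Σ_{n≥0} C(n+1, 1) u^n for |u|<1, with u = w/(2):
  c_n = C(n+1, 1) / (2)^(n+2).
  c_0 = 1/(2)^2 = 1/4.
  c_1 = 2/(2)^3 = 1/4.
The series is valid for |w/d| < 1, i.e. |z − z₀| < |d|.
Radius of convergence: R = |4 − z₀| = |2| = 2 (distance from z₀ to the singularity z = 4).

c_0 = 1/4, c_1 = 1/4; R = 2.


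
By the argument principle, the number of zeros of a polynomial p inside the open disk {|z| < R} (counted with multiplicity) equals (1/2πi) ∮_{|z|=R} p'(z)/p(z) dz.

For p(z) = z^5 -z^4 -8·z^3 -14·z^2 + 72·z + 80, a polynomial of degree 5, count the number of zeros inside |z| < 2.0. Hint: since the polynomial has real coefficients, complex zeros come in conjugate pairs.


The zeros of p are: (-2 + 2i), (-2 - 2i), -1, (3 + 1i), (3 - 1i).
Their magnitudes are: 2.828, 2.828, 1, 3.162, 3.162.
Zeros with |z| < R = 2.0: -1.
Count = 1.
By the argument principle, (1/2πi) ∮_{|z|=R} p'(z)/p(z) dz equals exactly this count.

Number of zeros inside |z| < 2.0: 1.


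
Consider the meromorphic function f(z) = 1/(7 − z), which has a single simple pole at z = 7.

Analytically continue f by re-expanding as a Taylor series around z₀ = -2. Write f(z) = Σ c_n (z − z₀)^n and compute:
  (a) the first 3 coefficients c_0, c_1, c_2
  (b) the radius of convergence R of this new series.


Let w = z − z₀, so z = z₀ + w.
Then 7 − z = 7 − (z₀ + w) = (7 − z₀) − w = 9 − w.
f(z) = 1/(9 − w) = (1/(9)) · 1/(1 − w/(9)) = Σ_{n≥0} w^n / (9)^(n+1).
So c_n = 1/(9)^(n+1):
  c_0 = 1/(9)^1 = 1/9.
  c_1 = 1/(9)^2 = 1/81.
  c_2 = 1/(9)^3 = 1/729.
The series is valid for |w/d| < 1, i.e. |z − z₀| < |d|.
Radius of convergence: R = |7 − z₀| = |9| = 9 (distance from z₀ to the singularity z = 7).

c_0 = 1/9, c_1 = 1/81, c_2 = 1/729; R = 9.


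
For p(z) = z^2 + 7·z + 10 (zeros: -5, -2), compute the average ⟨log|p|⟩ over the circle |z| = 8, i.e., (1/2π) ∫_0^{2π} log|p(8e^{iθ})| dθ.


Zeros: -5, -2; r = 8.
Inside |z| < r: -5, -2. Outside (|z| ≥ r): ∅.
p(0) = 10, so log|p(0)| = log(10) = 2.3026.
Apply Jensen: I(r) = log|p(0)| + Σ_k log(r/|z_k|), summed over zeros inside |z| < r.
  log(r/|z_k|) for z_k = -5: log(8/5) = 0.4700
  log(r/|z_k|) for z_k = -2: log(8/2) = 1.3863
Sum over inside zeros: 1.8563.
I(r) = log|p(0)| + (inside sum) = 2.3026 + 1.8563 = 4.1589.
Closed form (all zeros inside, monic): I(r) = n·log(r) = 2·log(8) = 4.1589. ✓

I(r) ≈ 4.1589.


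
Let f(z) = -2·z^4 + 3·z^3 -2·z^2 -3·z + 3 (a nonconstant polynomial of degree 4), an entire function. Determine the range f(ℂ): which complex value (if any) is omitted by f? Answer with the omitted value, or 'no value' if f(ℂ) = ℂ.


Little Picard bounds the complement of f(ℂ) to at most one point.
For every w ∈ ℂ, the equation p(z) − w = 0 is a nonconstant polynomial in z and hence has at least one root by the fundamental theorem of algebra. So p is surjective onto ℂ, omitting no value.

Omitted value: no value.


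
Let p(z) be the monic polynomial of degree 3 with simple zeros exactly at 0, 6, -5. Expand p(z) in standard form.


The polynomial is p(z) = ∏_{α ∈ S} (z − α), where S = {0, 6, -5}.
Expanding the product yields: p(z) = z^3 -z^2 -30·z.
The resulting polynomial has degree 3 and real coefficients as required.

p(z) = z^3 -z^2 -30·z.


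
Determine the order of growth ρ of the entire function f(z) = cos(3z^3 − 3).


Write cos(w) = (e^{iw} ± e^{−iw})/(2 or 2i), so |cos(w)| ≤ e^{|w|}. With w = 3z^3 − 3, |w| ≤ 3r^3 + 3 on |z|=r, giving M(r) ≤ e^{3r^3 + 3} and ρ ≤ 3. For the lower bound, choose z on |z|=r with 3z^3 purely imaginary of modulus 3r^3; then |cos(3z^3 − 3)| grows like e^{3r^3}/2, so ρ ≥ 3. Hence ρ = 3.
Therefore ρ = 3.

Order ρ = 3.


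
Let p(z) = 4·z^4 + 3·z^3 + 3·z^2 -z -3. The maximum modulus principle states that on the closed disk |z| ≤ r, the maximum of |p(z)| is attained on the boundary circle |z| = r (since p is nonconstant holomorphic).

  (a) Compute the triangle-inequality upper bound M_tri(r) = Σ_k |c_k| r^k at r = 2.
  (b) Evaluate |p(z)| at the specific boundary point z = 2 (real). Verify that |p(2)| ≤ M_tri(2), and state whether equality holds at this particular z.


Coefficients: c_0 = -3, c_1 = -1, c_2 = 3, c_3 = 3, c_4 = 4. Radius r = 2.
Part (a). Triangle bound: M_tri(r) = Σ_k |c_k| r^k
  = |-3|·2^0 + |-1|·2^1 + |3|·2^2 + |3|·2^3 + |4|·2^4
  = 3 + 2 + 12 + 24 + 64 = 105.
This bounds M(r) := max_{|z|=r} |p(z)| from above; equality holds iff all terms c_k z^k can be made to align in phase at a single z on |z|=r.
Part (b). At z = 2 (real, on the circle |z| = r):
  p(2) = (-3)·2^0 + (-1)·2^1 + (3)·2^2 + (3)·2^3 + (4)·2^4 = 95.
  |p(2)| = 95.
Check: |p(2)| = 95 ≤ 105 = M_tri(2). ✓ Equality does not hold at z = 2 (the coefficients have mixed signs, so the terms do not all align in phase there).

M_tri(2) = 105; |p(2)| = 95; equality at z=2: no.


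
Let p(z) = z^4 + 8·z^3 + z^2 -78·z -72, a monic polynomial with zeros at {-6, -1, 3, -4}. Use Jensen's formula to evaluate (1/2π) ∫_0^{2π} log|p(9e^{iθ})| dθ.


Zeros: -6, -4, -1, 3; r = 9.
Inside |z| < r: -6, -4, -1, 3. Outside (|z| ≥ r): ∅.
p(0) = -72, so log|p(0)| = log(72) = 4.2767.
Apply Jensen: I(r) = log|p(0)| + Σ_k log(r/|z_k|), summed over zeros inside |z| < r.
  log(r/|z_k|) for z_k = -6: log(9/6) = 0.4055
  log(r/|z_k|) for z_k = -1: log(9/1) = 2.1972
  log(r/|z_k|) for z_k = 3: log(9/3) = 1.0986
  log(r/|z_k|) for z_k = -4: log(9/4) = 0.8109
Sum over inside zeros: 4.5122.
I(r) = log|p(0)| + (inside sum) = 4.2767 + 4.5122 = 8.7889.
Closed form (all zeros inside, monic): I(r) = n·log(r) = 4·log(9) = 8.7889. ✓

I(r) ≈ 8.7889.


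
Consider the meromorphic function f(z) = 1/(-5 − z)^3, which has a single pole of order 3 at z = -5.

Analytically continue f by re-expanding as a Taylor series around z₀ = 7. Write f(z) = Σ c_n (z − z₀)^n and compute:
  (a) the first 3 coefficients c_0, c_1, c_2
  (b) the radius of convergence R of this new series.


Let w = z − z₀, so z = z₀ + w.
Then -5 − z = -5 − (z₀ + w) = (-5 − z₀) − w = -12 − w.
f(z) = 1/(-12 − w)^3 = (1/(-12)^3) · (1 − w/(-12))^{−3}.
By the binomial series (1−u)^{−3} = Σ_{n≥0} C(n+2, 2) u^n for |u|<1, with u = w/(-12):
  c_n = C(n+2, 2) / (-12)^(n+3).
  c_0 = 1/(-12)^3 = -1/1728.
  c_1 = 3/(-12)^4 = 1/6912.
  c_2 = 6/(-12)^5 = -1/41472.
The series is valid for |w/d| < 1, i.e. |z − z₀| < |d|.
Radius of convergence: R = |-5 − z₀| = |-12| = 12 (distance from z₀ to the singularity z = -5).

c_0 = -1/1728, c_1 = 1/6912, c_2 = -1/41472; R = 12.


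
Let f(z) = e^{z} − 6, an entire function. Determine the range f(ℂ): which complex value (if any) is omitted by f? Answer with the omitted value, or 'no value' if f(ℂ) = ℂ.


Little Picard bounds the complement of f(ℂ) to at most one point.
e^{z} is never zero on ℂ, so 1·e^{z} takes every value in ℂ ∖ {0}. Adding -6 shifts the range to ℂ ∖ {-6}. Thus f omits exactly the value -6.

Omitted value: -6.


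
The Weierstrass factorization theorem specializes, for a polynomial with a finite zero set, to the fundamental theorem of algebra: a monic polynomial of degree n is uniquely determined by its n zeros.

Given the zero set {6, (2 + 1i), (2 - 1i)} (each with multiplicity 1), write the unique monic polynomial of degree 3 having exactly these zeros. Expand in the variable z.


The polynomial is p(z) = ∏_{α ∈ S} (z − α), where S = {6, (2 + 1i), (2 - 1i)}.
Expanding the product yields: p(z) = z^3 -10·z^2 + 29·z -30.
Note conjugate pairs combine to real quadratics: (z − (2+1i))(z − (2−1i)) = z² − 4z + 5.
The resulting polynomial has degree 3 and real coefficients as required.

p(z) = z^3 -10·z^2 + 29·z -30.


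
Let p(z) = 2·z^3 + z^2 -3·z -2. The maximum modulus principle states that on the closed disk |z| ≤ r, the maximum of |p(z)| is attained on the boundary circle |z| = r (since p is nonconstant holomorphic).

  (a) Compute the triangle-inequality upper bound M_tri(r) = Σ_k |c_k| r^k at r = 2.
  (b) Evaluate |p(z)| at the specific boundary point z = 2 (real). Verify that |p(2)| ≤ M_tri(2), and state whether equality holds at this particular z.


Coefficients: c_0 = -2, c_1 = -3, c_2 = 1, c_3 = 2. Radius r = 2.
Part (a). Triangle bound: M_tri(r) = Σ_k |c_k| r^k
  = |-2|·2^0 + |-3|·2^1 + |1|·2^2 + |2|·2^3
  = 2 + 6 + 4 + 16 = 28.
This bounds M(r) := max_{|z|=r} |p(z)| from above; equality holds iff all terms c_k z^k can be made to align in phase at a single z on |z|=r.
Part (b). At z = 2 (real, on the circle |z| = r):
  p(2) = (-2)·2^0 + (-3)·2^1 + (1)·2^2 + (2)·2^3 = 12.
  |p(2)| = 12.
Check: |p(2)| = 12 ≤ 28 = M_tri(2). ✓ Equality does not hold at z = 2 (the coefficients have mixed signs, so the terms do not all align in phase there).

M_tri(2) = 28; |p(2)| = 12; equality at z=2: no.


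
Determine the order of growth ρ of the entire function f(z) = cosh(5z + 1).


cosh(w) is a linear combination of e^{iw} and e^{−iw} (or e^w, e^{−w} in the hyperbolic case), so |cosh(w)| ≤ e^{|w|}. With w = 5z + 1, |w| ≤ 5|z| + 1 = 5r + 1 on |z| = r, giving M(r) ≤ e^{5r + 1}, so ρ ≤ 1. On a suitable ray (z = it for sin/cos; z = t for sinh/cosh, t real → ∞), |cosh(5z + 1)| grows like e^{5|t|}/2, so ρ ≥ 1. Hence ρ = 1.
Therefore ρ = 1.

Order ρ = 1.


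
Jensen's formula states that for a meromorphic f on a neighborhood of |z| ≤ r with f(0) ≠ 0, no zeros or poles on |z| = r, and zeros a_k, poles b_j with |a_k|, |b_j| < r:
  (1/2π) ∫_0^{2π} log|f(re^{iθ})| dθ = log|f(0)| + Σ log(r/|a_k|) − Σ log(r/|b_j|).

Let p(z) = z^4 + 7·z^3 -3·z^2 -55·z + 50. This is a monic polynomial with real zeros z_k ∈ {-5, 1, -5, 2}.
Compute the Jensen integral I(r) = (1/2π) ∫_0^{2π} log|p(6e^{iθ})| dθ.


Zeros: -5, -5, 1, 2; r = 6.
Inside |z| < r: -5, -5, 1, 2. Outside (|z| ≥ r): ∅.
p(0) = 50, so log|p(0)| = log(50) = 3.9120.
Apply Jensen: I(r) = log|p(0)| + Σ_k log(r/|z_k|), summed over zeros inside |z| < r.
  log(r/|z_k|) for z_k = -5: log(6/5) = 0.1823
  log(r/|z_k|) for z_k = 1: log(6/1) = 1.7918
  log(r/|z_k|) for z_k = -5: log(6/5) = 0.1823
  log(r/|z_k|) for z_k = 2: log(6/2) = 1.0986
Sum over inside zeros: 3.2550.
I(r) = log|p(0)| + (inside sum) = 3.9120 + 3.2550 = 7.1670.
Closed form (all zeros inside, monic): I(r) = n·log(r) = 4·log(6) = 7.1670. ✓

I(r) ≈ 7.1670.


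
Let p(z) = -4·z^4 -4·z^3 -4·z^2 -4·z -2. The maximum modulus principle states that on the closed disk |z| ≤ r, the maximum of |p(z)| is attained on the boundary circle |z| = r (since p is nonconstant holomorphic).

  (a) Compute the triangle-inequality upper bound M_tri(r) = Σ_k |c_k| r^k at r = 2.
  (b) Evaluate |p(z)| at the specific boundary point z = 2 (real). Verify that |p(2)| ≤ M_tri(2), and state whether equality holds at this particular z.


Coefficients: c_0 = -2, c_1 = -4, c_2 = -4, c_3 = -4, c_4 = -4. Radius r = 2.
Part (a). Triangle bound: M_tri(r) = Σ_k |c_k| r^k
  = |-2|·2^0 + |-4|·2^1 + |-4|·2^2 + |-4|·2^3 + |-4|·2^4
  = 2 + 8 + 16 + 32 + 64 = 122.
This bounds M(r) := max_{|z|=r} |p(z)| from above; equality holds iff all terms c_k z^k can be made to align in phase at a single z on |z|=r.
Part (b). At z = 2 (real, on the circle |z| = r):
  p(2) = (-2)·2^0 + (-4)·2^1 + (-4)·2^2 + (-4)·2^3 + (-4)·2^4 = -122.
  |p(2)| = 122.
Since all nonzero coefficients share the same sign, |p(2)| = 122 = M_tri(2); the triangle bound is attained at z = 2, so in fact M(r) = 122.

M_tri(2) = 122; |p(2)| = 122; equality at z=2: yes.


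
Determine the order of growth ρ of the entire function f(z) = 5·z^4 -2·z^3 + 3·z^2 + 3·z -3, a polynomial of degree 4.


|f(z)| ≤ Σ|c_k|·r^k = O(r^4) as r → ∞. Polynomial growth is O(e^{r^ε}) for every ε > 0 (since r^4/e^{r^ε} → 0), so ρ ≤ ε for all ε > 0, i.e. ρ = 0. Every nonconstant polynomial has order 0.
Therefore ρ = 0.

Order ρ = 0.


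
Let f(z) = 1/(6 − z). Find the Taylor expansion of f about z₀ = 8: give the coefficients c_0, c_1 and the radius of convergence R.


Let w = z − z₀, so z = z₀ + w.
Then 6 − z = 6 − (z₀ + w) = (6 − z₀) − w = -2 − w.
f(z) = 1/(-2 − w) = (1/(-2)) · 1/(1 − w/(-2)) = Σ_{n≥0} w^n / (-2)^(n+1).
So c_n = 1/(-2)^(n+1):
  c_0 = 1/(-2)^1 = -1/2.
  c_1 = 1/(-2)^2 = 1/4.
The series is valid for |w/d| < 1, i.e. |z − z₀| < |d|.
Radius of convergence: R = |6 − z₀| = |-2| = 2 (distance from z₀ to the singularity z = 6).

c_0 = -1/2, c_1 = 1/4; R = 2.


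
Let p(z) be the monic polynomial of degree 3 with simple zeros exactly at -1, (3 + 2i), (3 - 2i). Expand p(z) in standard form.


The polynomial is p(z) = ∏_{α ∈ S} (z − α), where S = {-1, (3 + 2i), (3 - 2i)}.
Expanding the product yields: p(z) = z^3 -5·z^2 + 7·z + 13.
Note conjugate pairs combine to real quadratics: (z − (3+2i))(z − (3−2i)) = z² − 6z + 13.
The resulting polynomial has degree 3 and real coefficients as required.

p(z) = z^3 -5·z^2 + 7·z + 13.


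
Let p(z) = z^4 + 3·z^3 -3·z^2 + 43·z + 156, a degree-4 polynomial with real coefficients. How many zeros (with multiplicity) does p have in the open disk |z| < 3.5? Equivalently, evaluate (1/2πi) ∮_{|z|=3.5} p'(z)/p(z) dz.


The zeros of p are: -4, (2 + 3i), (2 - 3i), -3.
Their magnitudes are: 4, 3.606, 3.606, 3.
Zeros with |z| < R = 3.5: -3.
Count = 1.
By the argument principle, (1/2πi) ∮_{|z|=R} p'(z)/p(z) dz equals exactly this count.

Number of zeros inside |z| < 3.5: 1.


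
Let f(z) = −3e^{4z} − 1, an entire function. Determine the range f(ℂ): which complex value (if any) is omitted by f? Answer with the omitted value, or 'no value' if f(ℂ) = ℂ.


Little Picard bounds the complement of f(ℂ) to at most one point.
e^{4z} is never zero on ℂ, so -3·e^{4z} takes every value in ℂ ∖ {0}. Adding -1 shifts the range to ℂ ∖ {-1}. Thus f omits exactly the value -1.

Omitted value: -1.


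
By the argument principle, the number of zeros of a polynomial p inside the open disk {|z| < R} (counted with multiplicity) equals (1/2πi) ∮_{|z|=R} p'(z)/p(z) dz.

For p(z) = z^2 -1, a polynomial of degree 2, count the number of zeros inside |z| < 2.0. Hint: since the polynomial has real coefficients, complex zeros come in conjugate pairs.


The zeros of p are: -1, 1.
Their magnitudes are: 1, 1.
Zeros with |z| < R = 2.0: -1, 1.
Count = 2.
By the argument principle, (1/2πi) ∮_{|z|=R} p'(z)/p(z) dz equals exactly this count.

Number of zeros inside |z| < 2.0: 2.


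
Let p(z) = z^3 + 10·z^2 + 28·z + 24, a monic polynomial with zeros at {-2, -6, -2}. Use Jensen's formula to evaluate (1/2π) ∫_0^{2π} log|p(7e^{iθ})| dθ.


Zeros: -6, -2, -2; r = 7.
Inside |z| < r: -6, -2, -2. Outside (|z| ≥ r): ∅.
p(0) = 24, so log|p(0)| = log(24) = 3.1781.
Apply Jensen: I(r) = log|p(0)| + Σ_k log(r/|z_k|), summed over zeros inside |z| < r.
  log(r/|z_k|) for z_k = -2: log(7/2) = 1.2528
  log(r/|z_k|) for z_k = -6: log(7/6) = 0.1542
  log(r/|z_k|) for z_k = -2: log(7/2) = 1.2528
Sum over inside zeros: 2.6597.
I(r) = log|p(0)| + (inside sum) = 3.1781 + 2.6597 = 5.8377.
Closed form (all zeros inside, monic): I(r) = n·log(r) = 3·log(7) = 5.8377. ✓

I(r) ≈ 5.8377.


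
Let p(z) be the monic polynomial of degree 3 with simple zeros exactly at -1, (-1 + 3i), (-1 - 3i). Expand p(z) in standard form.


The polynomial is p(z) = ∏_{α ∈ S} (z − α), where S = {-1, (-1 + 3i), (-1 - 3i)}.
Expanding the product yields: p(z) = z^3 + 3·z^2 + 12·z + 10.
Note conjugate pairs combine to real quadratics: (z − (-1+3i))(z − (-1−3i)) = z² + 2z + 10.
The resulting polynomial has degree 3 and real coefficients as required.

p(z) = z^3 + 3·z^2 + 12·z + 10.


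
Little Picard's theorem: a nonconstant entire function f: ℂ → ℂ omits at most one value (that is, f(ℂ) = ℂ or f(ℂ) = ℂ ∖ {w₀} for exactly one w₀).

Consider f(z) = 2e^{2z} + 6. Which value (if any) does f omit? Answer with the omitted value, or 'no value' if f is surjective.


Little Picard bounds the complement of f(ℂ) to at most one point.
e^{2z} is never zero on ℂ, so 2·e^{2z} takes every value in ℂ ∖ {0}. Adding 6 shifts the range to ℂ ∖ {6}. Thus f omits exactly the value 6.

Omitted value: 6.


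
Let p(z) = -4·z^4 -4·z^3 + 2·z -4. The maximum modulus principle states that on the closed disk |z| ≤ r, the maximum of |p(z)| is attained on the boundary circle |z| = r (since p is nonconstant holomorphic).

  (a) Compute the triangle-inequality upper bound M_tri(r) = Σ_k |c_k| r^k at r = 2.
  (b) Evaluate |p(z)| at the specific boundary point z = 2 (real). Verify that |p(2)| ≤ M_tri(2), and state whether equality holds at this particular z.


Coefficients: c_0 = -4, c_1 = 2, c_2 = 0, c_3 = -4, c_4 = -4. Radius r = 2.
Part (a). Triangle bound: M_tri(r) = Σ_k |c_k| r^k
  = |-4|·2^0 + |2|·2^1 + |0|·2^2 + |-4|·2^3 + |-4|·2^4
  = 4 + 4 + 0 + 32 + 64 = 104.
This bounds M(r) := max_{|z|=r} |p(z)| from above; equality holds iff all terms c_k z^k can be made to align in phase at a single z on |z|=r.
Part (b). At z = 2 (real, on the circle |z| = r):
  p(2) = (-4)·2^0 + (2)·2^1 + (0)·2^2 + (-4)·2^3 + (-4)·2^4 = -96.
  |p(2)| = 96.
Check: |p(2)| = 96 ≤ 104 = M_tri(2). ✓ Equality does not hold at z = 2 (the coefficients have mixed signs, so the terms do not all align in phase there).

M_tri(2) = 104; |p(2)| = 96; equality at z=2: no.


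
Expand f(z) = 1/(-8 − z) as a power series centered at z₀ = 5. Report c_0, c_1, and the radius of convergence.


Let w = z − z₀, so z = z₀ + w.
Then -8 − z = -8 − (z₀ + w) = (-8 − z₀) − w = -13 − w.
f(z) = 1/(-13 − w) = (1/(-13)) · 1/(1 − w/(-13)) = Σ_{n≥0} w^n / (-13)^(n+1).
So c_n = 1/(-13)^(n+1):
  c_0 = 1/(-13)^1 = -1/13.
  c_1 = 1/(-13)^2 = 1/169.
The series is valid for |w/d| < 1, i.e. |z − z₀| < |d|.
Radius of convergence: R = |-8 − z₀| = |-13| = 13 (distance from z₀ to the singularity z = -8).

c_0 = -1/13, c_1 = 1/169; R = 13.


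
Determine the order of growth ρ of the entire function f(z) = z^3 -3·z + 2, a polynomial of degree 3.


|f(z)| ≤ Σ|c_k|·r^k = O(r^3) as r → ∞. Polynomial growth is O(e^{r^ε}) for every ε > 0 (since r^3/e^{r^ε} → 0), so ρ ≤ ε for all ε > 0, i.e. ρ = 0. Every nonconstant polynomial has order 0.
Therefore ρ = 0.

Order ρ = 0.


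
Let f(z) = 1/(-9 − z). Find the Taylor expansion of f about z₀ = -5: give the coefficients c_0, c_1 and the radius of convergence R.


Let w = z − z₀, so z = z₀ + w.
Then -9 − z = -9 − (z₀ + w) = (-9 − z₀) − w = -4 − w.
f(z) = 1/(-4 − w) = (1/(-4)) · 1/(1 − w/(-4)) = Σ_{n≥0} w^n / (-4)^(n+1).
So c_n = 1/(-4)^(n+1):
  c_0 = 1/(-4)^1 = -1/4.
  c_1 = 1/(-4)^2 = 1/16.
The series is valid for |w/d| < 1, i.e. |z − z₀| < |d|.
Radius of convergence: R = |-9 − z₀| = |-4| = 4 (distance from z₀ to the singularity z = -9).

c_0 = -1/4, c_1 = 1/16; R = 4.


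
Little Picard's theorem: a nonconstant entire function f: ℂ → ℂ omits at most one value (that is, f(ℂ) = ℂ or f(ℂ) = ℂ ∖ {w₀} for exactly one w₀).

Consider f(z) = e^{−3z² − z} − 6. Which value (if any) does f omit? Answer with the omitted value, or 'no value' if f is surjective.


Little Picard bounds the complement of f(ℂ) to at most one point.
The exponent g(z) = −3z² − z is a nonconstant polynomial, hence surjective onto ℂ. So e^{g(z)} takes every value in {e^w : w ∈ ℂ} = ℂ ∖ {0}. Adding -6 shifts the range to ℂ ∖ {-6}. f omits exactly -6.

Omitted value: -6.


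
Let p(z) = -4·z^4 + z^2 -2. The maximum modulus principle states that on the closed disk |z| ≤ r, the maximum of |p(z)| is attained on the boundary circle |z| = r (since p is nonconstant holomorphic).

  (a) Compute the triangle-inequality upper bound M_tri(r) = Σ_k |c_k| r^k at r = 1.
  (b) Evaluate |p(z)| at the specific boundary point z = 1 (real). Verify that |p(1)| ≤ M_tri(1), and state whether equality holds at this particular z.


Coefficients: c_0 = -2, c_1 = 0, c_2 = 1, c_3 = 0, c_4 = -4. Radius r = 1.
Part (a). Triangle bound: M_tri(r) = Σ_k |c_k| r^k
  = |-2|·1^0 + |0|·1^1 + |1|·1^2 + |0|·1^3 + |-4|·1^4
  = 2 + 0 + 1 + 0 + 4 = 7.
This bounds M(r) := max_{|z|=r} |p(z)| from above; equality holds iff all terms c_k z^k can be made to align in phase at a single z on |z|=r.
Part (b). At z = 1 (real, on the circle |z| = r):
  p(1) = (-2)·1^0 + (0)·1^1 + (1)·1^2 + (0)·1^3 + (-4)·1^4 = -5.
  |p(1)| = 5.
Check: |p(1)| = 5 ≤ 7 = M_tri(1). ✓ Equality does not hold at z = 1 (the coefficients have mixed signs, so the terms do not all align in phase there).

M_tri(1) = 7; |p(1)| = 5; equality at z=1: no.


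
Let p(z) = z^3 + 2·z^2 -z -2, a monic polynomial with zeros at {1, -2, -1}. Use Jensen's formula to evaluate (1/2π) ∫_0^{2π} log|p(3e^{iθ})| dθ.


Zeros: -2, -1, 1; r = 3.
Inside |z| < r: -2, -1, 1. Outside (|z| ≥ r): ∅.
p(0) = -2, so log|p(0)| = log(2) = 0.6931.
Apply Jensen: I(r) = log|p(0)| + Σ_k log(r/|z_k|), summed over zeros inside |z| < r.
  log(r/|z_k|) for z_k = 1: log(3/1) = 1.0986
  log(r/|z_k|) for z_k = -2: log(3/2) = 0.4055
  log(r/|z_k|) for z_k = -1: log(3/1) = 1.0986
Sum over inside zeros: 2.6027.
I(r) = log|p(0)| + (inside sum) = 0.6931 + 2.6027 = 3.2958.
Closed form (all zeros inside, monic): I(r) = n·log(r) = 3·log(3) = 3.2958. ✓

I(r) ≈ 3.2958.


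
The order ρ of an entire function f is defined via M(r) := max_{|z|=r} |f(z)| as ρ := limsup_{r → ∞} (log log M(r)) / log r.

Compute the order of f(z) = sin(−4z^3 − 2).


Write sin(w) = (e^{iw} ± e^{−iw})/(2 or 2i), so |sin(w)| ≤ e^{|w|}. With w = −4z^3 − 2, |w| ≤ 4r^3 + 2 on |z|=r, giving M(r) ≤ e^{4r^3 + 2} and ρ ≤ 3. For the lower bound, choose z on |z|=r with -4z^3 purely imaginary of modulus 4r^3; then |sin(−4z^3 − 2)| grows like e^{4r^3}/2, so ρ ≥ 3. Hence ρ = 3.
Therefore ρ = 3.

Order ρ = 3.


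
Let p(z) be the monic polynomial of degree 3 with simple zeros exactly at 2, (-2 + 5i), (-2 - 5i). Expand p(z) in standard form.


The polynomial is p(z) = ∏_{α ∈ S} (z − α), where S = {2, (-2 + 5i), (-2 - 5i)}.
Expanding the product yields: p(z) = z^3 + 2·z^2 + 21·z -58.
Note conjugate pairs combine to real quadratics: (z − (-2+5i))(z − (-2−5i)) = z² + 4z + 29.
The resulting polynomial has degree 3 and real coefficients as required.

p(z) = z^3 + 2·z^2 + 21·z -58.


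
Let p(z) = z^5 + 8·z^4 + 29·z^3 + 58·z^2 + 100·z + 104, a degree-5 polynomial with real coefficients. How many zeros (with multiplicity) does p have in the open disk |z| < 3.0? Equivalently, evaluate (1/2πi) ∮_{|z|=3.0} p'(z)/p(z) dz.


The zeros of p are: -2, (0 + 2i), (0 - 2i), (-3 + 2i), (-3 - 2i).
Their magnitudes are: 2, 2, 2, 3.606, 3.606.
Zeros with |z| < R = 3.0: -2, (0 + 2i), (0 - 2i).
Count = 3.
By the argument principle, (1/2πi) ∮_{|z|=R} p'(z)/p(z) dz equals exactly this count.

Number of zeros inside |z| < 3.0: 3.


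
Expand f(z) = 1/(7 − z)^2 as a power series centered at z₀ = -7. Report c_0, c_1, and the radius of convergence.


Let w = z − z₀, so z = z₀ + w.
Then 7 − z = 7 − (z₀ + w) = (7 − z₀) − w = 14 − w.
f(z) = 1/(14 − w)^2 = (1/(14)^2) · (1 − w/(14))^{−2}.
By the binomial series (1−u)^{−2} = Σ_{n≥0} C(n+1, 1) u^n for |u|<1, with u = w/(14):
  c_n = C(n+1, 1) / (14)^(n+2).
  c_0 = 1/(14)^2 = 1/196.
  c_1 = 2/(14)^3 = 1/1372.
The series is valid for |w/d| < 1, i.e. |z − z₀| < |d|.
Radius of convergence: R = |7 − z₀| = |14| = 14 (distance from z₀ to the singularity z = 7).

c_0 = 1/196, c_1 = 1/1372; R = 14.


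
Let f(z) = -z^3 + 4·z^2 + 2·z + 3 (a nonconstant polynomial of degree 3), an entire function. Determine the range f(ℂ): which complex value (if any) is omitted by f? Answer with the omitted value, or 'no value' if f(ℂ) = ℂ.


Little Picard bounds the complement of f(ℂ) to at most one point.
For every w ∈ ℂ, the equation p(z) − w = 0 is a nonconstant polynomial in z and hence has at least one root by the fundamental theorem of algebra. So p is surjective onto ℂ, omitting no value.

Omitted value: no value.


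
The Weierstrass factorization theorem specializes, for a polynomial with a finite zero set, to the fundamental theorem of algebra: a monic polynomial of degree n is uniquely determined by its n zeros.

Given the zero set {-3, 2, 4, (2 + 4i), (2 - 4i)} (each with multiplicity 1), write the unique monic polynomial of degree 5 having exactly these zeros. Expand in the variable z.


The polynomial is p(z) = ∏_{α ∈ S} (z − α), where S = {-3, 2, 4, (2 + 4i), (2 - 4i)}.
Expanding the product yields: p(z) = z^5 -7·z^4 + 22·z^3 + 4·z^2 -296·z + 480.
Note conjugate pairs combine to real quadratics: (z − (2+4i))(z − (2−4i)) = z² − 4z + 20.
The resulting polynomial has degree 5 and real coefficients as required.

p(z) = z^5 -7·z^4 + 22·z^3 + 4·z^2 -296·z + 480.


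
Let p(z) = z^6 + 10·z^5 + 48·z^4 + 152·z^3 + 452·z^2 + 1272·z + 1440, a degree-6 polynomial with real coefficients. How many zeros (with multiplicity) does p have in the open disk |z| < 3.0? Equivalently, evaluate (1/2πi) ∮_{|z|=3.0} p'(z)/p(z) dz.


The zeros of p are: -2, (-3 + 3i), (-3 - 3i), -4, (1 + 3i), (1 - 3i).
Their magnitudes are: 2, 4.243, 4.243, 4, 3.162, 3.162.
Zeros with |z| < R = 3.0: -2.
Count = 1.
By the argument principle, (1/2πi) ∮_{|z|=R} p'(z)/p(z) dz equals exactly this count.

Number of zeros inside |z| < 3.0: 1.


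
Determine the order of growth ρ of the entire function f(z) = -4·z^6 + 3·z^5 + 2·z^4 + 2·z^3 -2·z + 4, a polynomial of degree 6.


|f(z)| ≤ Σ|c_k|·r^k = O(r^6) as r → ∞. Polynomial growth is O(e^{r^ε}) for every ε > 0 (since r^6/e^{r^ε} → 0), so ρ ≤ ε for all ε > 0, i.e. ρ = 0. Every nonconstant polynomial has order 0.
Therefore ρ = 0.

Order ρ = 0.


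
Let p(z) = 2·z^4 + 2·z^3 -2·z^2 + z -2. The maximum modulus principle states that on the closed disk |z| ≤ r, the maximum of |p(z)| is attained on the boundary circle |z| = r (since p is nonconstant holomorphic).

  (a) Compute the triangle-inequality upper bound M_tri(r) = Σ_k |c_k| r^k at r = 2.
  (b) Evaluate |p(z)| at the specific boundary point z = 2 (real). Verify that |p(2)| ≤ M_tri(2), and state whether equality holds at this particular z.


Coefficients: c_0 = -2, c_1 = 1, c_2 = -2, c_3 = 2, c_4 = 2. Radius r = 2.
Part (a). Triangle bound: M_tri(r) = Σ_k |c_k| r^k
  = |-2|·2^0 + |1|·2^1 + |-2|·2^2 + |2|·2^3 + |2|·2^4
  = 2 + 2 + 8 + 16 + 32 = 60.
This bounds M(r) := max_{|z|=r} |p(z)| from above; equality holds iff all terms c_k z^k can be made to align in phase at a single z on |z|=r.
Part (b). At z = 2 (real, on the circle |z| = r):
  p(2) = (-2)·2^0 + (1)·2^1 + (-2)·2^2 + (2)·2^3 + (2)·2^4 = 40.
  |p(2)| = 40.
Check: |p(2)| = 40 ≤ 60 = M_tri(2). ✓ Equality does not hold at z = 2 (the coefficients have mixed signs, so the terms do not all align in phase there).

M_tri(2) = 60; |p(2)| = 40; equality at z=2: no.


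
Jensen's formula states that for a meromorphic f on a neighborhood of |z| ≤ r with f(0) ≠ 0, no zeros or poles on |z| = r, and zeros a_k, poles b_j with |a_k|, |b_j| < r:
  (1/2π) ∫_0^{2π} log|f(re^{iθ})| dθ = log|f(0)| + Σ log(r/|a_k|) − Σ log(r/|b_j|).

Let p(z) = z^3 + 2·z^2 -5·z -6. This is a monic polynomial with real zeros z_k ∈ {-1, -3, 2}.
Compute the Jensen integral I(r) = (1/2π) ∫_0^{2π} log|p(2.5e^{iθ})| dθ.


Zeros: -3, -1, 2; r = 2.5.
Inside |z| < r: -1, 2. Outside (|z| ≥ r): -3.
p(0) = -6, so log|p(0)| = log(6) = 1.7918.
Apply Jensen: I(r) = log|p(0)| + Σ_k log(r/|z_k|), summed over zeros inside |z| < r.
  log(r/|z_k|) for z_k = -1: log(2.5/1) = 0.9163
  log(r/|z_k|) for z_k = 2: log(2.5/2) = 0.2231
  Outside zeros (-3) contribute nothing to the Jensen sum.
Sum over inside zeros: 1.1394.
I(r) = log|p(0)| + (inside sum) = 1.7918 + 1.1394 = 2.9312.
Note: since some zeros are outside |z| ≤ r, the simplified n·log(r) form does NOT apply — only the inside zeros contribute.

I(r) ≈ 2.9312.


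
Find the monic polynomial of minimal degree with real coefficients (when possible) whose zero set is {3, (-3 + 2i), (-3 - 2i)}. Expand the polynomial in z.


The polynomial is p(z) = ∏_{α ∈ S} (z − α), where S = {3, (-3 + 2i), (-3 - 2i)}.
Expanding the product yields: p(z) = z^3 + 3·z^2 -5·z -39.
Note conjugate pairs combine to real quadratics: (z − (-3+2i))(z − (-3−2i)) = z² + 6z + 13.
The resulting polynomial has degree 3 and real coefficients as required.

p(z) = z^3 + 3·z^2 -5·z -39.


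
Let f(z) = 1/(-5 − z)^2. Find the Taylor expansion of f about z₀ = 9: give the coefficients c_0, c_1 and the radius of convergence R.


Let w = z − z₀, so z = z₀ + w.
Then -5 − z = -5 − (z₀ + w) = (-5 − z₀) − w = -14 − w.
f(z) = 1/(-14 − w)^2 = (1/(-14)^2) · (1 − w/(-14))^{−2}.
By the binomial series (1−u)^{−2} = Σ_{n≥0} C(n+1, 1) u^n for |u|<1, with u = w/(-14):
  c_n = C(n+1, 1) / (-14)^(n+2).
  c_0 = 1/(-14)^2 = 1/196.
  c_1 = 2/(-14)^3 = -1/1372.
The series is valid for |w/d| < 1, i.e. |z − z₀| < |d|.
Radius of convergence: R = |-5 − z₀| = |-14| = 14 (distance from z₀ to the singularity z = -5).

c_0 = 1/196, c_1 = -1/1372; R = 14.


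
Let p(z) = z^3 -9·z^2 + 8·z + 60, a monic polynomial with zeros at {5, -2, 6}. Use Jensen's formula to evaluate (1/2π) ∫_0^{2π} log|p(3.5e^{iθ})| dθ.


Zeros: -2, 5, 6; r = 3.5.
Inside |z| < r: -2. Outside (|z| ≥ r): 5, 6.
p(0) = 60, so log|p(0)| = log(60) = 4.0943.
Apply Jensen: I(r) = log|p(0)| + Σ_k log(r/|z_k|), summed over zeros inside |z| < r.
  log(r/|z_k|) for z_k = -2: log(3.5/2) = 0.5596
  Outside zeros (5, 6) contribute nothing to the Jensen sum.
Sum over inside zeros: 0.5596.
I(r) = log|p(0)| + (inside sum) = 4.0943 + 0.5596 = 4.6540.
Note: since some zeros are outside |z| ≤ r, the simplified n·log(r) form does NOT apply — only the inside zeros contribute.

I(r) ≈ 4.6540.


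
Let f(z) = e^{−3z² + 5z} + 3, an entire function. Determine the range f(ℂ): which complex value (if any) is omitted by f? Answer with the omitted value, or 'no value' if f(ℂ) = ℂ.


Little Picard bounds the complement of f(ℂ) to at most one point.
The exponent g(z) = −3z² + 5z is a nonconstant polynomial, hence surjective onto ℂ. So e^{g(z)} takes every value in {e^w : w ∈ ℂ} = ℂ ∖ {0}. Adding 3 shifts the range to ℂ ∖ {3}. f omits exactly 3.

Omitted value: 3.


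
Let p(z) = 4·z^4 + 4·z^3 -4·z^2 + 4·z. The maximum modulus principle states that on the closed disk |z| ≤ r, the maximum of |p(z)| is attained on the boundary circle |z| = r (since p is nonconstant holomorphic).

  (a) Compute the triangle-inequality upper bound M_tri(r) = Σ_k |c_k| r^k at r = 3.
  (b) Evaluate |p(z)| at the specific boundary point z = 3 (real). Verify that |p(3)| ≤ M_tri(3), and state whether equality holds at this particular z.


Coefficients: c_0 = 0, c_1 = 4, c_2 = -4, c_3 = 4, c_4 = 4. Radius r = 3.
Part (a). Triangle bound: M_tri(r) = Σ_k |c_k| r^k
  = |0|·3^0 + |4|·3^1 + |-4|·3^2 + |4|·3^3 + |4|·3^4
  = 0 + 12 + 36 + 108 + 324 = 480.
This bounds M(r) := max_{|z|=r} |p(z)| from above; equality holds iff all terms c_k z^k can be made to align in phase at a single z on |z|=r.
Part (b). At z = 3 (real, on the circle |z| = r):
  p(3) = (0)·3^0 + (4)·3^1 + (-4)·3^2 + (4)·3^3 + (4)·3^4 = 408.
  |p(3)| = 408.
Check: |p(3)| = 408 ≤ 480 = M_tri(3). ✓ Equality does not hold at z = 3 (the coefficients have mixed signs, so the terms do not all align in phase there).

M_tri(3) = 480; |p(3)| = 408; equality at z=3: no.


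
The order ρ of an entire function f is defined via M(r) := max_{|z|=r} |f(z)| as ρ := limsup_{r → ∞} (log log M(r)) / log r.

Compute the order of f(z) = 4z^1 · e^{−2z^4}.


M(r) = max_{|z|=r} |4|·|z|^1·|e^{−2z^4}| = 4·r^1 · e^{2r^4} (the factors attain their maxima compatibly on |z|=r). Then log M(r) = log 4 + 1·log r + 2r^4, dominated by the last term, so log log M(r) ~ 4·log r. The polynomial factor 4z^1 contributes only a log r term and does not affect the order. ρ = 4.
Therefore ρ = 4.

Order ρ = 4.


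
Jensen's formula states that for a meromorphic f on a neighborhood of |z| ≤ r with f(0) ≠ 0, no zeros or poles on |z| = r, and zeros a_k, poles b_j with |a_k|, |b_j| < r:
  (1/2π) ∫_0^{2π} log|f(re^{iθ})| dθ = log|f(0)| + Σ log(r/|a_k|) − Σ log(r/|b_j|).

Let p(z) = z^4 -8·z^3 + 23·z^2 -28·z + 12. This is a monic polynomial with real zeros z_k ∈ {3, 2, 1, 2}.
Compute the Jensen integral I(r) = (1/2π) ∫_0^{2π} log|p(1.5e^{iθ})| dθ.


Zeros: 1, 2, 2, 3; r = 1.5.
Inside |z| < r: 1. Outside (|z| ≥ r): 2, 2, 3.
p(0) = 12, so log|p(0)| = log(12) = 2.4849.
Apply Jensen: I(r) = log|p(0)| + Σ_k log(r/|z_k|), summed over zeros inside |z| < r.
  log(r/|z_k|) for z_k = 1: log(1.5/1) = 0.4055
  Outside zeros (2, 2, 3) contribute nothing to the Jensen sum.
Sum over inside zeros: 0.4055.
I(r) = log|p(0)| + (inside sum) = 2.4849 + 0.4055 = 2.8904.
Note: since some zeros are outside |z| ≤ r, the simplified n·log(r) form does NOT apply — only the inside zeros contribute.

I(r) ≈ 2.8904.


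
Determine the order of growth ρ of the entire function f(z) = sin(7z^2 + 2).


Write sin(w) = (e^{iw} ± e^{−iw})/(2 or 2i), so |sin(w)| ≤ e^{|w|}. With w = 7z^2 + 2, |w| ≤ 7r^2 + 2 on |z|=r, giving M(r) ≤ e^{7r^2 + 2} and ρ ≤ 2. For the lower bound, choose z on |z|=r with 7z^2 purely imaginary of modulus 7r^2; then |sin(7z^2 + 2)| grows like e^{7r^2}/2, so ρ ≥ 2. Hence ρ = 2.
Therefore ρ = 2.

Order ρ = 2.


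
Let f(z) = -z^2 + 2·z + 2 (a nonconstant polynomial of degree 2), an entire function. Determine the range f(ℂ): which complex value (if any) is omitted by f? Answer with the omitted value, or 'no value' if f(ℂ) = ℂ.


Little Picard bounds the complement of f(ℂ) to at most one point.
For every w ∈ ℂ, the equation p(z) − w = 0 is a nonconstant polynomial in z and hence has at least one root by the fundamental theorem of algebra. So p is surjective onto ℂ, omitting no value.

Omitted value: no value.


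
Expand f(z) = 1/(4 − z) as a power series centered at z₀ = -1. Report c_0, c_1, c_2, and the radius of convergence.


Let w = z − z₀, so z = z₀ + w.
Then 4 − z = 4 − (z₀ + w) = (4 − z₀) − w = 5 − w.
f(z) = 1/(5 − w) = (1/(5)) · 1/(1 − w/(5)) = Σ_{n≥0} w^n / (5)^(n+1).
So c_n = 1/(5)^(n+1):
  c_0 = 1/(5)^1 = 1/5.
  c_1 = 1/(5)^2 = 1/25.
  c_2 = 1/(5)^3 = 1/125.
The series is valid for |w/d| < 1, i.e. |z − z₀| < |d|.
Radius of convergence: R = |4 − z₀| = |5| = 5 (distance from z₀ to the singularity z = 4).

c_0 = 1/5, c_1 = 1/25, c_2 = 1/125; R = 5.
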